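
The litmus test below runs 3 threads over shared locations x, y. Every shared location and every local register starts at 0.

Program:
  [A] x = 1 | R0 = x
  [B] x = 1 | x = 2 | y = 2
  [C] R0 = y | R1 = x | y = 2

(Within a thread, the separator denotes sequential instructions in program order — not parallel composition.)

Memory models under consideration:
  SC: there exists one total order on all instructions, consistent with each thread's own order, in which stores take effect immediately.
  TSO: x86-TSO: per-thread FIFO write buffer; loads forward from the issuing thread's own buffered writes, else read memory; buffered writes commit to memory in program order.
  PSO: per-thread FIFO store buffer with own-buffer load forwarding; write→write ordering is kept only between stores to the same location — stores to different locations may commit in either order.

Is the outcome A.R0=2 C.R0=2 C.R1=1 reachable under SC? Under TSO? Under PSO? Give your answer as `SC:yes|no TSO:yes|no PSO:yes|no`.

outcome vector order: (A.R0,C.R0,C.R1)
under SC → 1/0/0, 1/0/1, 1/0/2, 1/2/1, 1/2/2, 2/0/0, 2/0/1, 2/0/2, 2/2/2
under TSO → 1/0/0, 1/0/1, 1/0/2, 1/2/1, 1/2/2, 2/0/0, 2/0/1, 2/0/2, 2/2/2
under PSO → 1/0/0, 1/0/1, 1/0/2, 1/2/0, 1/2/1, 1/2/2, 2/0/0, 2/0/1, 2/0/2, 2/2/0, 2/2/1, 2/2/2
target 2/2/1 ∈ {PSO}

SC:no TSO:no PSO:yes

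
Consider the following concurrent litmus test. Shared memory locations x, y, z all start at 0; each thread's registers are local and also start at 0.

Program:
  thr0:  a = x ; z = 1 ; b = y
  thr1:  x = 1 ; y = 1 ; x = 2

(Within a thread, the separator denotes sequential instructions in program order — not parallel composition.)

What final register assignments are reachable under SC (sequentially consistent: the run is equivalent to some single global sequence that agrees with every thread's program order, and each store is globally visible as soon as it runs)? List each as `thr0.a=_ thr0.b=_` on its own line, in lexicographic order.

outcome vector order: (thr0.a,thr0.b)
|SC outcomes| = 5

thr0.a=0 thr0.b=0
thr0.a=0 thr0.b=1
thr0.a=1 thr0.b=0
thr0.a=1 thr0.b=1
thr0.a=2 thr0.b=1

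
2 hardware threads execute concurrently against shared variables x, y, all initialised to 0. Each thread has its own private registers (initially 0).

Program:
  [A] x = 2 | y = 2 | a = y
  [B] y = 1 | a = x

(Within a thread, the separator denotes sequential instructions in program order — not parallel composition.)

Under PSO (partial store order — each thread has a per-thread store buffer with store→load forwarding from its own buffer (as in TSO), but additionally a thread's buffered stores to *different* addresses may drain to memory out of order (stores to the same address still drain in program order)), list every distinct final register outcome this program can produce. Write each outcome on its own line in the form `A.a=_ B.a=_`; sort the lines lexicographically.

outcome vector order: (A.a,B.a)
|PSO outcomes| = 4

A.a=1 B.a=0
A.a=1 B.a=2
A.a=2 B.a=0
A.a=2 B.a=2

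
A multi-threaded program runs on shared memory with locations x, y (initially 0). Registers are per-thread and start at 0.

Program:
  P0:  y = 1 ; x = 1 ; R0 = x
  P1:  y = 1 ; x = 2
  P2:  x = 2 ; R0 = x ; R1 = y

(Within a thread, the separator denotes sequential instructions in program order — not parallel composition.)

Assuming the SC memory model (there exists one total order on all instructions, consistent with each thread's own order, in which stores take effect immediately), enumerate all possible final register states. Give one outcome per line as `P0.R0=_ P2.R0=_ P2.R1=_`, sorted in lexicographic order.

outcome vector order: (P0.R0,P2.R0,P2.R1)
|SC outcomes| = 6

P0.R0=1 P2.R0=1 P2.R1=1
P0.R0=1 P2.R0=2 P2.R1=0
P0.R0=1 P2.R0=2 P2.R1=1
P0.R0=2 P2.R0=1 P2.R1=1
P0.R0=2 P2.R0=2 P2.R1=0
P0.R0=2 P2.R0=2 P2.R1=1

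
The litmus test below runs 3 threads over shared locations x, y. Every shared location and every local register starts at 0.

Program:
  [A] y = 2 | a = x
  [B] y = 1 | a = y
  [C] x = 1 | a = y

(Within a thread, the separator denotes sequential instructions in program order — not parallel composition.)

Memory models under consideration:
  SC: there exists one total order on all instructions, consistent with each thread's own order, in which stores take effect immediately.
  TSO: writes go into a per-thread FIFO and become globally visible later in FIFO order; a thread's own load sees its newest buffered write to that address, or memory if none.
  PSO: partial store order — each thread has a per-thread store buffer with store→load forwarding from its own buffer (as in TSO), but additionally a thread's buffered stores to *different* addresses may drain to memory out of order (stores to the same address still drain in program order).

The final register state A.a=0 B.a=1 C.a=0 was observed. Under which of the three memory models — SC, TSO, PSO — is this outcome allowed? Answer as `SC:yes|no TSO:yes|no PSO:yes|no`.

SC:no TSO:yes PSO:yes

outcome vector order: (A.a,B.a,C.a)
SC: 9 outcomes — {<0 1 1> <0 1 2> <0 2 2> <1 1 0> <1 1 1> <1 1 2> <1 2 0> <1 2 1> <1 2 2>}
TSO: 12 outcomes — {<0 1 0> <0 1 1> <0 1 2> <0 2 0> <0 2 1> <0 2 2> <1 1 0> <1 1 1> <1 1 2> <1 2 0> <1 2 1> <1 2 2>}
PSO: 12 outcomes — {<0 1 0> <0 1 1> <0 1 2> <0 2 0> <0 2 1> <0 2 2> <1 1 0> <1 1 1> <1 1 2> <1 2 0> <1 2 1> <1 2 2>}
target <0 1 0> ∈ {TSO,PSO}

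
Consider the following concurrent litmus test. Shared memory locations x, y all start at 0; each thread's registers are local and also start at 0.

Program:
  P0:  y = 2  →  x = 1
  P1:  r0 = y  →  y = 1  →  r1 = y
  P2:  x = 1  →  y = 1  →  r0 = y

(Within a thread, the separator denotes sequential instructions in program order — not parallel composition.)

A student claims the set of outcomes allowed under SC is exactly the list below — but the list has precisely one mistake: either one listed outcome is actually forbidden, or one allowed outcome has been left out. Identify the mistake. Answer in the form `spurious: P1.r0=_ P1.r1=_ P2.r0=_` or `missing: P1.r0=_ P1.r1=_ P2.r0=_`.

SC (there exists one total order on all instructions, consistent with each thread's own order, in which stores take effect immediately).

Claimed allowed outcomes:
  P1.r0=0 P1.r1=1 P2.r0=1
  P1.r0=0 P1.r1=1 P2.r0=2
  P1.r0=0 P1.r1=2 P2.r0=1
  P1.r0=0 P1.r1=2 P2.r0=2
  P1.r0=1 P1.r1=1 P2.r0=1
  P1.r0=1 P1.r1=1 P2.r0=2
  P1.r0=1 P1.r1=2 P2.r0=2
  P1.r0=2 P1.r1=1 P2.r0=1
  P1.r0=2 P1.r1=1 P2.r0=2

outcome vector order: (P1.r0,P1.r1,P2.r0)
SC: 10 outcomes — {011, 012, 021, 022, 111, 112, 121, 122, 211, 212}
SC∖claimed = {121}

missing: P1.r0=1 P1.r1=2 P2.r0=1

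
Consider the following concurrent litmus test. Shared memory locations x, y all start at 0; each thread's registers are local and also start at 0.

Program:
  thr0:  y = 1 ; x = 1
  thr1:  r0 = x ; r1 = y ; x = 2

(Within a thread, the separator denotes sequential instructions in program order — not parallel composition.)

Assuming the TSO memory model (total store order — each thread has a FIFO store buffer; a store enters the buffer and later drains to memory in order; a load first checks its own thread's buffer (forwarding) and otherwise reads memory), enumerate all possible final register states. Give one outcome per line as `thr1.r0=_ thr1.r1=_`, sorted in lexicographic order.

outcome vector order: (thr1.r0,thr1.r1)
|TSO outcomes| = 3

thr1.r0=0 thr1.r1=0
thr1.r0=0 thr1.r1=1
thr1.r0=1 thr1.r1=1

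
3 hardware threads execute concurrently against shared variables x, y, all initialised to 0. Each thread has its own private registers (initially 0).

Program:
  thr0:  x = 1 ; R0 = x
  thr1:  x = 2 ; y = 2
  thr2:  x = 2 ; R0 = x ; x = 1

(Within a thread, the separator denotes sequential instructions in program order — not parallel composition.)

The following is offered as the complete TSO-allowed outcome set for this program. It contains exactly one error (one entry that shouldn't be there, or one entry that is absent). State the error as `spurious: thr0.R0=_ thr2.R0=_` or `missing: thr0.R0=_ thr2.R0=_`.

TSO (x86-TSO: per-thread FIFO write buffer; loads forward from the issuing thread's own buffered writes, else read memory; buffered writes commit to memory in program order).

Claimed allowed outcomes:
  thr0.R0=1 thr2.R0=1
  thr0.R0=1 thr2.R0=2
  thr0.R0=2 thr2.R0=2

missing: thr0.R0=2 thr2.R0=1

outcome vector order: (thr0.R0,thr2.R0)
TSO (4): 1/1; 1/2; 2/1; 2/2
TSO∖claimed = {2/1}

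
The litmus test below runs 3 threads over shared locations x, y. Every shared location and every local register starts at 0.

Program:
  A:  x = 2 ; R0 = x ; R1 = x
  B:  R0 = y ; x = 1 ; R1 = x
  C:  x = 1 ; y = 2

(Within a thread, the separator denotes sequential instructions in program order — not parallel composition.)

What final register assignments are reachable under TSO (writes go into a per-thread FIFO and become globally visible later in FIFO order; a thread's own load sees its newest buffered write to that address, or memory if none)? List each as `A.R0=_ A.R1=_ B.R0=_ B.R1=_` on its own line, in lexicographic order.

A.R0=1 A.R1=1 B.R0=0 B.R1=1
A.R0=1 A.R1=1 B.R0=0 B.R1=2
A.R0=1 A.R1=1 B.R0=2 B.R1=1
A.R0=2 A.R1=1 B.R0=0 B.R1=1
A.R0=2 A.R1=1 B.R0=0 B.R1=2
A.R0=2 A.R1=1 B.R0=2 B.R1=1
A.R0=2 A.R1=2 B.R0=0 B.R1=1
A.R0=2 A.R1=2 B.R0=0 B.R1=2
A.R0=2 A.R1=2 B.R0=2 B.R1=1
A.R0=2 A.R1=2 B.R0=2 B.R1=2

outcome vector order: (A.R0,A.R1,B.R0,B.R1)
|TSO outcomes| = 10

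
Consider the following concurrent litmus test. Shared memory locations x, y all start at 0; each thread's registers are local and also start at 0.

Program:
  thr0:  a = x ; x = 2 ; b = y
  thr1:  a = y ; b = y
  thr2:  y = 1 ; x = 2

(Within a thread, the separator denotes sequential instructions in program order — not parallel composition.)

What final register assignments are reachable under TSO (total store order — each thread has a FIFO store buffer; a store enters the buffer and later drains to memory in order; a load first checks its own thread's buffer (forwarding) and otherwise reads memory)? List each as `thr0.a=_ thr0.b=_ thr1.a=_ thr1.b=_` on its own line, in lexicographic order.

thr0.a=0 thr0.b=0 thr1.a=0 thr1.b=0
thr0.a=0 thr0.b=0 thr1.a=0 thr1.b=1
thr0.a=0 thr0.b=0 thr1.a=1 thr1.b=1
thr0.a=0 thr0.b=1 thr1.a=0 thr1.b=0
thr0.a=0 thr0.b=1 thr1.a=0 thr1.b=1
thr0.a=0 thr0.b=1 thr1.a=1 thr1.b=1
thr0.a=2 thr0.b=1 thr1.a=0 thr1.b=0
thr0.a=2 thr0.b=1 thr1.a=0 thr1.b=1
thr0.a=2 thr0.b=1 thr1.a=1 thr1.b=1

outcome vector order: (thr0.a,thr0.b,thr1.a,thr1.b)
|TSO outcomes| = 9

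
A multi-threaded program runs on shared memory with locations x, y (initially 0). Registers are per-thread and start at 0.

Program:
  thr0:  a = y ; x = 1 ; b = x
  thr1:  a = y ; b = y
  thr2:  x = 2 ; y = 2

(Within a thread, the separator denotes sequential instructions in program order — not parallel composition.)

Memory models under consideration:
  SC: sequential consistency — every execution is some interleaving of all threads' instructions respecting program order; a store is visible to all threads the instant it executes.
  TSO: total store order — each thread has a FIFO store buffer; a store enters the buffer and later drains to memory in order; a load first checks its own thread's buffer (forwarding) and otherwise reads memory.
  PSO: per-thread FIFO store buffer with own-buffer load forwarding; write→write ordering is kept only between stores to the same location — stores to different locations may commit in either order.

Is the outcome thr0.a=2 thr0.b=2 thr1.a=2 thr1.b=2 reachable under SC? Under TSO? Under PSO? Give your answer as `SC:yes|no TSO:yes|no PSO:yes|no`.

SC:no TSO:no PSO:yes

outcome vector order: (thr0.a,thr0.b,thr1.a,thr1.b)
SC: 9 outcomes — {(0,1,0,0), (0,1,0,2), (0,1,2,2), (0,2,0,0), (0,2,0,2), (0,2,2,2), (2,1,0,0), (2,1,0,2), (2,1,2,2)}
TSO: 9 outcomes — {(0,1,0,0), (0,1,0,2), (0,1,2,2), (0,2,0,0), (0,2,0,2), (0,2,2,2), (2,1,0,0), (2,1,0,2), (2,1,2,2)}
PSO: 12 outcomes — {(0,1,0,0), (0,1,0,2), (0,1,2,2), (0,2,0,0), (0,2,0,2), (0,2,2,2), (2,1,0,0), (2,1,0,2), (2,1,2,2), (2,2,0,0), (2,2,0,2), (2,2,2,2)}
target (2,2,2,2) ∈ {PSO}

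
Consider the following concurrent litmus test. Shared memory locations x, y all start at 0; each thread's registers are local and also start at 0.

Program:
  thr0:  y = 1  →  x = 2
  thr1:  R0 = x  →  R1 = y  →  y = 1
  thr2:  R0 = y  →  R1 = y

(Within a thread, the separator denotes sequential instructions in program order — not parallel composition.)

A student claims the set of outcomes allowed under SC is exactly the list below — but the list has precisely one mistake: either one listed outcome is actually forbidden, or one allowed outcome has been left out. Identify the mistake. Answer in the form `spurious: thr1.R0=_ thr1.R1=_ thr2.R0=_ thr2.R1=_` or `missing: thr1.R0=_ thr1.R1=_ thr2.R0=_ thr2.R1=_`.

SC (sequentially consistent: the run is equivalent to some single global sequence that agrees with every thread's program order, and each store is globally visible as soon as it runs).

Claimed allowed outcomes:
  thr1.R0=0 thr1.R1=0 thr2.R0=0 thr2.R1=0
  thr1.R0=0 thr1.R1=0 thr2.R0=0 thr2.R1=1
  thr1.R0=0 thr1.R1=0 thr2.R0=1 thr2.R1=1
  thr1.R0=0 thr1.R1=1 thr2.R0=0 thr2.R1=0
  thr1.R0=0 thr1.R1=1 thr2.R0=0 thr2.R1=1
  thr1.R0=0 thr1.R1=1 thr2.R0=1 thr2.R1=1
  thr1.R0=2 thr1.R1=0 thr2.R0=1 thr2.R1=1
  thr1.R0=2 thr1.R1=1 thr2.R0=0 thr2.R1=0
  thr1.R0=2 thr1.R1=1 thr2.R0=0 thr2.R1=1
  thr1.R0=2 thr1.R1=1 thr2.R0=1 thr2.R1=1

outcome vector order: (thr1.R0,thr1.R1,thr2.R0,thr2.R1)
SC: 9 outcomes — {0/0/0/0 0/0/0/1 0/0/1/1 0/1/0/0 0/1/0/1 0/1/1/1 2/1/0/0 2/1/0/1 2/1/1/1}
claimed∖SC = {2/0/1/1}

spurious: thr1.R0=2 thr1.R1=0 thr2.R0=1 thr2.R1=1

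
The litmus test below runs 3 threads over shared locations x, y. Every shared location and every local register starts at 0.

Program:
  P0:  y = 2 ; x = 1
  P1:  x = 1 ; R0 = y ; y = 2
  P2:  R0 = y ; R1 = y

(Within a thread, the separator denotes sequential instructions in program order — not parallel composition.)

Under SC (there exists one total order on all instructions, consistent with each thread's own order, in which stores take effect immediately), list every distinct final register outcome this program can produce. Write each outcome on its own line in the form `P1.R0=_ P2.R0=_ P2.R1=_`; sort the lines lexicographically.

P1.R0=0 P2.R0=0 P2.R1=0
P1.R0=0 P2.R0=0 P2.R1=2
P1.R0=0 P2.R0=2 P2.R1=2
P1.R0=2 P2.R0=0 P2.R1=0
P1.R0=2 P2.R0=0 P2.R1=2
P1.R0=2 P2.R0=2 P2.R1=2

outcome vector order: (P1.R0,P2.R0,P2.R1)
|SC outcomes| = 6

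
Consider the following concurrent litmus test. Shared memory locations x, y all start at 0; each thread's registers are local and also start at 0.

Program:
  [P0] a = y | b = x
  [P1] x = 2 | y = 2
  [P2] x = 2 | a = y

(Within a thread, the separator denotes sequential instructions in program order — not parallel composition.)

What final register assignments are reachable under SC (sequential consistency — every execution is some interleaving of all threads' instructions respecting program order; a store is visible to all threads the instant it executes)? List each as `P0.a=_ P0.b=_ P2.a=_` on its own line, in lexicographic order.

outcome vector order: (P0.a,P0.b,P2.a)
|SC outcomes| = 6

P0.a=0 P0.b=0 P2.a=0
P0.a=0 P0.b=0 P2.a=2
P0.a=0 P0.b=2 P2.a=0
P0.a=0 P0.b=2 P2.a=2
P0.a=2 P0.b=2 P2.a=0
P0.a=2 P0.b=2 P2.a=2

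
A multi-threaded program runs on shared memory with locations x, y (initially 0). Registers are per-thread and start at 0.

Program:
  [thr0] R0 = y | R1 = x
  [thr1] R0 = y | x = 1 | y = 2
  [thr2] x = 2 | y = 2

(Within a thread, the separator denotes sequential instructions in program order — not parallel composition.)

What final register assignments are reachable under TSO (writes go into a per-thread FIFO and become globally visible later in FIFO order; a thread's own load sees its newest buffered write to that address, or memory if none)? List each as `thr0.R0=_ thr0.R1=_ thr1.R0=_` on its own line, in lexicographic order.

outcome vector order: (thr0.R0,thr0.R1,thr1.R0)
|TSO outcomes| = 10

thr0.R0=0 thr0.R1=0 thr1.R0=0
thr0.R0=0 thr0.R1=0 thr1.R0=2
thr0.R0=0 thr0.R1=1 thr1.R0=0
thr0.R0=0 thr0.R1=1 thr1.R0=2
thr0.R0=0 thr0.R1=2 thr1.R0=0
thr0.R0=0 thr0.R1=2 thr1.R0=2
thr0.R0=2 thr0.R1=1 thr1.R0=0
thr0.R0=2 thr0.R1=1 thr1.R0=2
thr0.R0=2 thr0.R1=2 thr1.R0=0
thr0.R0=2 thr0.R1=2 thr1.R0=2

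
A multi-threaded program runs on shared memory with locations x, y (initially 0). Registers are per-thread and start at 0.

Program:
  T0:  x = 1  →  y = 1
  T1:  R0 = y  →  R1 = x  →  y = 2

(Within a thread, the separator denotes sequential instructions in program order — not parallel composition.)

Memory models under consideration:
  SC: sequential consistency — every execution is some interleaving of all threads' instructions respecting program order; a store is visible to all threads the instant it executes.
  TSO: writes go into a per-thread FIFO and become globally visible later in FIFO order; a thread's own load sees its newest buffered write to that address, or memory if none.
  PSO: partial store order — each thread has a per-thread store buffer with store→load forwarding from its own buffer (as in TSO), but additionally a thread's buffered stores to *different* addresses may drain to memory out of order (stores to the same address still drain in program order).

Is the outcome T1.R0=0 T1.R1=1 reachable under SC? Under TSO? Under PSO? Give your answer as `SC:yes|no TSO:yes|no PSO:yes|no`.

SC:yes TSO:yes PSO:yes

outcome vector order: (T1.R0,T1.R1)
[SC] allowed = {(0,0); (0,1); (1,1)}
[TSO] allowed = {(0,0); (0,1); (1,1)}
[PSO] allowed = {(0,0); (0,1); (1,0); (1,1)}
target (0,1) ∈ {SC,TSO,PSO}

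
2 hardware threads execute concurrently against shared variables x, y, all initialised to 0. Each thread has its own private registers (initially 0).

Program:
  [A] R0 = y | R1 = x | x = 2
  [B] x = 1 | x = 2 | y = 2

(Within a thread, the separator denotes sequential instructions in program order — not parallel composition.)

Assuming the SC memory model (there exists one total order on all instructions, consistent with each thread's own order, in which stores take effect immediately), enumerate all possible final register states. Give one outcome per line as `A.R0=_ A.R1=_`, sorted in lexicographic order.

A.R0=0 A.R1=0
A.R0=0 A.R1=1
A.R0=0 A.R1=2
A.R0=2 A.R1=2

outcome vector order: (A.R0,A.R1)
|SC outcomes| = 4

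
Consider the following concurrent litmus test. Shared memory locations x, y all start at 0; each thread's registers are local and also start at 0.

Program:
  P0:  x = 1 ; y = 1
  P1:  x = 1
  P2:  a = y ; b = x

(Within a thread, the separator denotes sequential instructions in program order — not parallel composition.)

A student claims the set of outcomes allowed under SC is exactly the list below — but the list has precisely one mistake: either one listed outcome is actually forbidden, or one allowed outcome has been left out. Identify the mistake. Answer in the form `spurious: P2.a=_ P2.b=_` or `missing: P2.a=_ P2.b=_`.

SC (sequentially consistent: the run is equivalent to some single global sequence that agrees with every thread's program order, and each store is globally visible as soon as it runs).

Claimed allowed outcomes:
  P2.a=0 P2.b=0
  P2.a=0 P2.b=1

outcome vector order: (P2.a,P2.b)
under SC → 0/0; 0/1; 1/1
SC∖claimed = {1/1}

missing: P2.a=1 P2.b=1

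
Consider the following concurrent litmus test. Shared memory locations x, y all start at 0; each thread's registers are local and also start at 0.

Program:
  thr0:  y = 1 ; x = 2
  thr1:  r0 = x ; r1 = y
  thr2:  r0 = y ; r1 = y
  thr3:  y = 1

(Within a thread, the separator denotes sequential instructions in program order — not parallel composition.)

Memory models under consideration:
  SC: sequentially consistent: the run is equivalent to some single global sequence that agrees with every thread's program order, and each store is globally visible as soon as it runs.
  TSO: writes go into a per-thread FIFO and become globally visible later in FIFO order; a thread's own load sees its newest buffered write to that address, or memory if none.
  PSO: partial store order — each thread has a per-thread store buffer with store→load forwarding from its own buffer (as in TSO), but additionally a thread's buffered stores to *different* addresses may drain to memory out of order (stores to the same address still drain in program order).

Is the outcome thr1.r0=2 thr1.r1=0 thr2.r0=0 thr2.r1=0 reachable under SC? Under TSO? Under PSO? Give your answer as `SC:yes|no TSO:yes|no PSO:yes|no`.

SC:no TSO:no PSO:yes

outcome vector order: (thr1.r0,thr1.r1,thr2.r0,thr2.r1)
SC (9): (0,0,0,0) (0,0,0,1) (0,0,1,1) (0,1,0,0) (0,1,0,1) (0,1,1,1) (2,1,0,0) (2,1,0,1) (2,1,1,1)
TSO (9): (0,0,0,0) (0,0,0,1) (0,0,1,1) (0,1,0,0) (0,1,0,1) (0,1,1,1) (2,1,0,0) (2,1,0,1) (2,1,1,1)
PSO (12): (0,0,0,0) (0,0,0,1) (0,0,1,1) (0,1,0,0) (0,1,0,1) (0,1,1,1) (2,0,0,0) (2,0,0,1) (2,0,1,1) (2,1,0,0) (2,1,0,1) (2,1,1,1)
target (2,0,0,0) ∈ {PSO}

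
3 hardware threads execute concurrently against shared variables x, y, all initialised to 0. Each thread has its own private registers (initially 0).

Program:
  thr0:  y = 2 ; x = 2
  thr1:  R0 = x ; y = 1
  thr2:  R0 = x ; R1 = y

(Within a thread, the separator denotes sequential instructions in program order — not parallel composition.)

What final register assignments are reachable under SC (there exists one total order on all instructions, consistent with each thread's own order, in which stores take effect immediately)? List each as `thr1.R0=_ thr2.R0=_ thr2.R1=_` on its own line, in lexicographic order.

thr1.R0=0 thr2.R0=0 thr2.R1=0
thr1.R0=0 thr2.R0=0 thr2.R1=1
thr1.R0=0 thr2.R0=0 thr2.R1=2
thr1.R0=0 thr2.R0=2 thr2.R1=1
thr1.R0=0 thr2.R0=2 thr2.R1=2
thr1.R0=2 thr2.R0=0 thr2.R1=0
thr1.R0=2 thr2.R0=0 thr2.R1=1
thr1.R0=2 thr2.R0=0 thr2.R1=2
thr1.R0=2 thr2.R0=2 thr2.R1=1
thr1.R0=2 thr2.R0=2 thr2.R1=2

outcome vector order: (thr1.R0,thr2.R0,thr2.R1)
|SC outcomes| = 10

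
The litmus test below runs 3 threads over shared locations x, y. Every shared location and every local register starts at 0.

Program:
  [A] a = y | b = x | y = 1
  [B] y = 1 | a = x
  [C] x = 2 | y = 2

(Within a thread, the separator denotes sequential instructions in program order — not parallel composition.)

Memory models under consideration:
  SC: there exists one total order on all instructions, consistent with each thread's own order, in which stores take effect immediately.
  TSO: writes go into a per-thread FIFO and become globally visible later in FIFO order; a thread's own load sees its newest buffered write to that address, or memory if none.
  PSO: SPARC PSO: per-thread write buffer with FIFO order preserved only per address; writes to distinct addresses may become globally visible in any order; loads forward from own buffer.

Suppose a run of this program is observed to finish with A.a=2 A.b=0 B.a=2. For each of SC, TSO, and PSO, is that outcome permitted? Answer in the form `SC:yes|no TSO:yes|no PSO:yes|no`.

SC:no TSO:no PSO:yes

outcome vector order: (A.a,A.b,B.a)
under SC → (0,0,0), (0,0,2), (0,2,0), (0,2,2), (1,0,0), (1,0,2), (1,2,0), (1,2,2), (2,2,0), (2,2,2)
under TSO → (0,0,0), (0,0,2), (0,2,0), (0,2,2), (1,0,0), (1,0,2), (1,2,0), (1,2,2), (2,2,0), (2,2,2)
under PSO → (0,0,0), (0,0,2), (0,2,0), (0,2,2), (1,0,0), (1,0,2), (1,2,0), (1,2,2), (2,0,0), (2,0,2), (2,2,0), (2,2,2)
target (2,0,2) ∈ {PSO}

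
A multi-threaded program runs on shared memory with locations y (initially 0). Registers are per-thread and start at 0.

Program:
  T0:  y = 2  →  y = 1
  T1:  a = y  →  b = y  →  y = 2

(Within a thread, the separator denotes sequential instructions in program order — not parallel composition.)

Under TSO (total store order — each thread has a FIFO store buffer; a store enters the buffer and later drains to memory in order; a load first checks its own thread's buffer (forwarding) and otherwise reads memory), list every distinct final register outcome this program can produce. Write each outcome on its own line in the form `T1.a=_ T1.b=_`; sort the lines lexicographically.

outcome vector order: (T1.a,T1.b)
|TSO outcomes| = 6

T1.a=0 T1.b=0
T1.a=0 T1.b=1
T1.a=0 T1.b=2
T1.a=1 T1.b=1
T1.a=2 T1.b=1
T1.a=2 T1.b=2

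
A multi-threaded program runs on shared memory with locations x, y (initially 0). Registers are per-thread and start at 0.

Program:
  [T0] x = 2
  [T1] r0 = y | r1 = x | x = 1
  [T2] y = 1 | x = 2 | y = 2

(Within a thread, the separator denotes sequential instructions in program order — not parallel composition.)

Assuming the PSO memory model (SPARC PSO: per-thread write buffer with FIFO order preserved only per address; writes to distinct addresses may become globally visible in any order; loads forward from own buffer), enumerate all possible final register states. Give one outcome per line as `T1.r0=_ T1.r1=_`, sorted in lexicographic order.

T1.r0=0 T1.r1=0
T1.r0=0 T1.r1=2
T1.r0=1 T1.r1=0
T1.r0=1 T1.r1=2
T1.r0=2 T1.r1=0
T1.r0=2 T1.r1=2

outcome vector order: (T1.r0,T1.r1)
|PSO outcomes| = 6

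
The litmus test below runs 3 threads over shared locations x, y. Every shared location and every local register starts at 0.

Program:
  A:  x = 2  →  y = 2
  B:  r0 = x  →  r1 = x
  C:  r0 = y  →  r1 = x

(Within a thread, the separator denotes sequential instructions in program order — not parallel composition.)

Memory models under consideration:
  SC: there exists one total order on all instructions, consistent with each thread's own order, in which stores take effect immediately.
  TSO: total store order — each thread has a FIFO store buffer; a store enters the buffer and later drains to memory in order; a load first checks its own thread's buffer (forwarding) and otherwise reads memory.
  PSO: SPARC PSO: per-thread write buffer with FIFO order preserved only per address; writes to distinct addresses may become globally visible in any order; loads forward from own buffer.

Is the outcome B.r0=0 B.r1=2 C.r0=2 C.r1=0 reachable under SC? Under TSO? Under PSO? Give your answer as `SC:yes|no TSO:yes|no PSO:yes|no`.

outcome vector order: (B.r0,B.r1,C.r0,C.r1)
SC (9): 0/0/0/0; 0/0/0/2; 0/0/2/2; 0/2/0/0; 0/2/0/2; 0/2/2/2; 2/2/0/0; 2/2/0/2; 2/2/2/2
TSO (9): 0/0/0/0; 0/0/0/2; 0/0/2/2; 0/2/0/0; 0/2/0/2; 0/2/2/2; 2/2/0/0; 2/2/0/2; 2/2/2/2
PSO (12): 0/0/0/0; 0/0/0/2; 0/0/2/0; 0/0/2/2; 0/2/0/0; 0/2/0/2; 0/2/2/0; 0/2/2/2; 2/2/0/0; 2/2/0/2; 2/2/2/0; 2/2/2/2
target 0/2/2/0 ∈ {PSO}

SC:no TSO:no PSO:yes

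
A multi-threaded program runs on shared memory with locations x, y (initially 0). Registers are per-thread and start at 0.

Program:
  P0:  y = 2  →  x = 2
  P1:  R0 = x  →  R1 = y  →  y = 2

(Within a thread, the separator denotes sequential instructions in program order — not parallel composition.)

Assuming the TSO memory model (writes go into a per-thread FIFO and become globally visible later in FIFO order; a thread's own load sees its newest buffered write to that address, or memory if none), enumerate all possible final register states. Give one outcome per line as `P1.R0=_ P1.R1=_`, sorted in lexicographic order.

P1.R0=0 P1.R1=0
P1.R0=0 P1.R1=2
P1.R0=2 P1.R1=2

outcome vector order: (P1.R0,P1.R1)
|TSO outcomes| = 3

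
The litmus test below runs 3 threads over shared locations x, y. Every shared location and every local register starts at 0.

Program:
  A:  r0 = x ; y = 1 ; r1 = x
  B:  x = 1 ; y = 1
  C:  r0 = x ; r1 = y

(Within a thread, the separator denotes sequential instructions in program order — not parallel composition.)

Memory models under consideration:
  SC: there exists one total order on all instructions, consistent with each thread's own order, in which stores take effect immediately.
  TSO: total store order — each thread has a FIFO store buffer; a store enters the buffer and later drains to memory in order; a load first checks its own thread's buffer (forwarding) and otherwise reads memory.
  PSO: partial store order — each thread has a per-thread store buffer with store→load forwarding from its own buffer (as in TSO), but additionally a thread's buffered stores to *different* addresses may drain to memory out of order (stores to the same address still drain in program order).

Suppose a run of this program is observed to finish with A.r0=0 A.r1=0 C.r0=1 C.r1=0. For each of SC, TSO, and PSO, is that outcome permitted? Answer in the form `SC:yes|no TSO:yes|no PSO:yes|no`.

SC:no TSO:yes PSO:yes

outcome vector order: (A.r0,A.r1,C.r0,C.r1)
[SC] allowed = {0/0/0/0, 0/0/0/1, 0/0/1/1, 0/1/0/0, 0/1/0/1, 0/1/1/0, 0/1/1/1, 1/1/0/0, 1/1/0/1, 1/1/1/0, 1/1/1/1}
[TSO] allowed = {0/0/0/0, 0/0/0/1, 0/0/1/0, 0/0/1/1, 0/1/0/0, 0/1/0/1, 0/1/1/0, 0/1/1/1, 1/1/0/0, 1/1/0/1, 1/1/1/0, 1/1/1/1}
[PSO] allowed = {0/0/0/0, 0/0/0/1, 0/0/1/0, 0/0/1/1, 0/1/0/0, 0/1/0/1, 0/1/1/0, 0/1/1/1, 1/1/0/0, 1/1/0/1, 1/1/1/0, 1/1/1/1}
target 0/0/1/0 ∈ {TSO,PSO}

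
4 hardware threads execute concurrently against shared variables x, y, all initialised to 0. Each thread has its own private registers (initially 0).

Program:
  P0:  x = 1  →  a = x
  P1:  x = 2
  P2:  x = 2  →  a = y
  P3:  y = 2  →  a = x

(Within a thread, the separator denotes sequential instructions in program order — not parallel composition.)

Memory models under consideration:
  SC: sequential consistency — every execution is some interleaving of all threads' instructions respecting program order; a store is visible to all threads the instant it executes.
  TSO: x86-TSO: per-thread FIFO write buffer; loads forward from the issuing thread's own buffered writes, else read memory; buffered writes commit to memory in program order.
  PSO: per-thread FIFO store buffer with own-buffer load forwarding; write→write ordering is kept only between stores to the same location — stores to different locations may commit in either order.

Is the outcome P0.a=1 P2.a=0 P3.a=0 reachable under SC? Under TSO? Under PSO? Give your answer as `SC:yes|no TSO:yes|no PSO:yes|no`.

outcome vector order: (P0.a,P2.a,P3.a)
[SC] allowed = {101; 102; 120; 121; 122; 201; 202; 220; 221; 222}
[TSO] allowed = {100; 101; 102; 120; 121; 122; 200; 201; 202; 220; 221; 222}
[PSO] allowed = {100; 101; 102; 120; 121; 122; 200; 201; 202; 220; 221; 222}
target 100 ∈ {TSO,PSO}

SC:no TSO:yes PSO:yes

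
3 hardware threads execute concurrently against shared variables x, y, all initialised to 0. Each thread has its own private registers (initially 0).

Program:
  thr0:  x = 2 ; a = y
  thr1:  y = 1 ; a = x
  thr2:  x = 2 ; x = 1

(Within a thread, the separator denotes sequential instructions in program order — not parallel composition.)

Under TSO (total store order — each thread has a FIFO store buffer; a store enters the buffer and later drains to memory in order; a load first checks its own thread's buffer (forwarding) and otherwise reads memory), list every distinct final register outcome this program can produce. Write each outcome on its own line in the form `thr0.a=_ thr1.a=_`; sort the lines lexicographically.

thr0.a=0 thr1.a=0
thr0.a=0 thr1.a=1
thr0.a=0 thr1.a=2
thr0.a=1 thr1.a=0
thr0.a=1 thr1.a=1
thr0.a=1 thr1.a=2

outcome vector order: (thr0.a,thr1.a)
|TSO outcomes| = 6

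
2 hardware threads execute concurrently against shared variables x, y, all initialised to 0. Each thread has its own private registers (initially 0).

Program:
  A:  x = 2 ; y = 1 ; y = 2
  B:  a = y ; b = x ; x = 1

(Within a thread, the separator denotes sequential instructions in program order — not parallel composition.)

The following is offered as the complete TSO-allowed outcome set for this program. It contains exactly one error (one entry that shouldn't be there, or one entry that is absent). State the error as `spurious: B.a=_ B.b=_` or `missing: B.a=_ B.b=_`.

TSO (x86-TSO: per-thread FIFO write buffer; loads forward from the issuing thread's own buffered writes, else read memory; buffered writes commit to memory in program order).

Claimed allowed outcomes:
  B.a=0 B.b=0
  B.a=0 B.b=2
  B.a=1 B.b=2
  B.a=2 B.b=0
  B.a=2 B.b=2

spurious: B.a=2 B.b=0

outcome vector order: (B.a,B.b)
TSO: 4 outcomes — {00; 02; 12; 22}
claimed∖TSO = {20}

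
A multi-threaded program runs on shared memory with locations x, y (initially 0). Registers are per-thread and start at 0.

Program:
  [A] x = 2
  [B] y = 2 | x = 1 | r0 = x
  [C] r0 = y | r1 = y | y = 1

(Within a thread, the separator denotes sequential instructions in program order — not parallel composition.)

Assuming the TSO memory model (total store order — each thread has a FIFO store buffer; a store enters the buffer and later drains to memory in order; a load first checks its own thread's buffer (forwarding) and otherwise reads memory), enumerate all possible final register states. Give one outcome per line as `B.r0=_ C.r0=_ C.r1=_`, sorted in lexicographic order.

B.r0=1 C.r0=0 C.r1=0
B.r0=1 C.r0=0 C.r1=2
B.r0=1 C.r0=2 C.r1=2
B.r0=2 C.r0=0 C.r1=0
B.r0=2 C.r0=0 C.r1=2
B.r0=2 C.r0=2 C.r1=2

outcome vector order: (B.r0,C.r0,C.r1)
|TSO outcomes| = 6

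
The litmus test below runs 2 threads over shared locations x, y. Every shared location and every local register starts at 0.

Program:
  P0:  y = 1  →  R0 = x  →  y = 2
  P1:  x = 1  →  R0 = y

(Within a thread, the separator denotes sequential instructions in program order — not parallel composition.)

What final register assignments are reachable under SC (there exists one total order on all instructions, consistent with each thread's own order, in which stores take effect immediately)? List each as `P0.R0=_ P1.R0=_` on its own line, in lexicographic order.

P0.R0=0 P1.R0=1
P0.R0=0 P1.R0=2
P0.R0=1 P1.R0=0
P0.R0=1 P1.R0=1
P0.R0=1 P1.R0=2

outcome vector order: (P0.R0,P1.R0)
|SC outcomes| = 5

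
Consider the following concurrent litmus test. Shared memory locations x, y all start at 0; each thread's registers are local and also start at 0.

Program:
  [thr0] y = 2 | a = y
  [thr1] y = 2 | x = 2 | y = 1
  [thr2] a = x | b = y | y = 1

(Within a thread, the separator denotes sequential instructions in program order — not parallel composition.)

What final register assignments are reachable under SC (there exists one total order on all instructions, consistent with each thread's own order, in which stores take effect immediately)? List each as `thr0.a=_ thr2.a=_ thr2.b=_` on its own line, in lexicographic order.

outcome vector order: (thr0.a,thr2.a,thr2.b)
|SC outcomes| = 10

thr0.a=1 thr2.a=0 thr2.b=0
thr0.a=1 thr2.a=0 thr2.b=1
thr0.a=1 thr2.a=0 thr2.b=2
thr0.a=1 thr2.a=2 thr2.b=1
thr0.a=1 thr2.a=2 thr2.b=2
thr0.a=2 thr2.a=0 thr2.b=0
thr0.a=2 thr2.a=0 thr2.b=1
thr0.a=2 thr2.a=0 thr2.b=2
thr0.a=2 thr2.a=2 thr2.b=1
thr0.a=2 thr2.a=2 thr2.b=2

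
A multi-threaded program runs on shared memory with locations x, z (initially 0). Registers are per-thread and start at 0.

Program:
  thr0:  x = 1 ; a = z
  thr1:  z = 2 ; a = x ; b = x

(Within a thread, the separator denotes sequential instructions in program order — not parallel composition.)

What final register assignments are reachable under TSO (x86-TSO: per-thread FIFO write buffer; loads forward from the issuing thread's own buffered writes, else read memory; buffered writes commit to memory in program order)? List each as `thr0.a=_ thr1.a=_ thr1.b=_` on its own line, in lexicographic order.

outcome vector order: (thr0.a,thr1.a,thr1.b)
|TSO outcomes| = 6

thr0.a=0 thr1.a=0 thr1.b=0
thr0.a=0 thr1.a=0 thr1.b=1
thr0.a=0 thr1.a=1 thr1.b=1
thr0.a=2 thr1.a=0 thr1.b=0
thr0.a=2 thr1.a=0 thr1.b=1
thr0.a=2 thr1.a=1 thr1.b=1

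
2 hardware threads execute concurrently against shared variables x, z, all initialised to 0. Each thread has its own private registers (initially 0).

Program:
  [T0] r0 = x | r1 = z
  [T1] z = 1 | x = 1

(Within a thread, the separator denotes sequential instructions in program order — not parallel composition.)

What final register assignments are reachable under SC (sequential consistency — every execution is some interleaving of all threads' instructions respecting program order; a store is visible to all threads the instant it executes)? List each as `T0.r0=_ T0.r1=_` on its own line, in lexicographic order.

T0.r0=0 T0.r1=0
T0.r0=0 T0.r1=1
T0.r0=1 T0.r1=1

outcome vector order: (T0.r0,T0.r1)
|SC outcomes| = 3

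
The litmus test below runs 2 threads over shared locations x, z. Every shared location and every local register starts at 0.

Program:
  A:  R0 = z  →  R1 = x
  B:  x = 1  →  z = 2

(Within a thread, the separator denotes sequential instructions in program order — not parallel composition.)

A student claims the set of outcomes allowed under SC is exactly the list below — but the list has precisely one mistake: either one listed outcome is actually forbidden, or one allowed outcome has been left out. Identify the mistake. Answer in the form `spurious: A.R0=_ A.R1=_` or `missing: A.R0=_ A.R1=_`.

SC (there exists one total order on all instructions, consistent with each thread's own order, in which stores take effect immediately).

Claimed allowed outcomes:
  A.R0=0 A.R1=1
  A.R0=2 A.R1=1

outcome vector order: (A.R0,A.R1)
under SC → <0 0>; <0 1>; <2 1>
SC∖claimed = {<0 0>}

missing: A.R0=0 A.R1=0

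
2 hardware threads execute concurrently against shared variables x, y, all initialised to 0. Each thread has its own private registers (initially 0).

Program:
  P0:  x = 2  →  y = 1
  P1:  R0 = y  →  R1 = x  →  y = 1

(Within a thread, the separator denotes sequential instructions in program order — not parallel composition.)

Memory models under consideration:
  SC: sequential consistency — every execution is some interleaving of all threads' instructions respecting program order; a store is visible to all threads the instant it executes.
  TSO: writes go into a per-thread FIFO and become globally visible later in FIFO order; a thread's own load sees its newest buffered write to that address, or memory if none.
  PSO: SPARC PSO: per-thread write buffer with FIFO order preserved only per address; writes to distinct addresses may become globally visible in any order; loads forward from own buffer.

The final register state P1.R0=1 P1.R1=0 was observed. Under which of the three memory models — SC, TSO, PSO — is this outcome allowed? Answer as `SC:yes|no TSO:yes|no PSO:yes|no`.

SC:no TSO:no PSO:yes

outcome vector order: (P1.R0,P1.R1)
[SC] allowed = {(0,0) (0,2) (1,2)}
[TSO] allowed = {(0,0) (0,2) (1,2)}
[PSO] allowed = {(0,0) (0,2) (1,0) (1,2)}
target (1,0) ∈ {PSO}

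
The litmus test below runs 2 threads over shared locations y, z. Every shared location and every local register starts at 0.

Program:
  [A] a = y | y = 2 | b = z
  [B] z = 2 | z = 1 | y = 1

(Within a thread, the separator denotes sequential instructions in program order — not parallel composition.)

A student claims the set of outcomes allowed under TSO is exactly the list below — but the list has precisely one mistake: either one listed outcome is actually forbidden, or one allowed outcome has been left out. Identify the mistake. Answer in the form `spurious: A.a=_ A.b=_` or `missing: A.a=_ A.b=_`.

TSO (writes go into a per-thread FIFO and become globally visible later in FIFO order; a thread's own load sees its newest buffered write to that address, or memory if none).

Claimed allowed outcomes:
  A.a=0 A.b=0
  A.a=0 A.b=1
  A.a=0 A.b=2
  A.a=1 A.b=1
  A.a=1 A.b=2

outcome vector order: (A.a,A.b)
TSO: 4 outcomes — {00 01 02 11}
claimed∖TSO = {12}

spurious: A.a=1 A.b=2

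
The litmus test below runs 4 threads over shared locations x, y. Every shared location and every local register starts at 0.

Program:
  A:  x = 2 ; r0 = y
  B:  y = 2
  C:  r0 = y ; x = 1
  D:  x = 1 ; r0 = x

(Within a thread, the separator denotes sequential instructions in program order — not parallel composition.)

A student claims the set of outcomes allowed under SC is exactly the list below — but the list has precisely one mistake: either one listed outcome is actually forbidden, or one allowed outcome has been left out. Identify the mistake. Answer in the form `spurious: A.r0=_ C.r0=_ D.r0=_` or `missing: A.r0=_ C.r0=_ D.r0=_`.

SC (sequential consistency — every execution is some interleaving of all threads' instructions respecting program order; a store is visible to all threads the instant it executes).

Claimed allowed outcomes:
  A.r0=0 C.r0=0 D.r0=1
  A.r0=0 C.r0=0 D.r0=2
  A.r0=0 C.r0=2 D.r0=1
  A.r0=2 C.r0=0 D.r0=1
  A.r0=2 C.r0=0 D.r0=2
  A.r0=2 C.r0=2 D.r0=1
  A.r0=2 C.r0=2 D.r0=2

missing: A.r0=0 C.r0=2 D.r0=2

outcome vector order: (A.r0,C.r0,D.r0)
SC (8): 0/0/1; 0/0/2; 0/2/1; 0/2/2; 2/0/1; 2/0/2; 2/2/1; 2/2/2
SC∖claimed = {0/2/2}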